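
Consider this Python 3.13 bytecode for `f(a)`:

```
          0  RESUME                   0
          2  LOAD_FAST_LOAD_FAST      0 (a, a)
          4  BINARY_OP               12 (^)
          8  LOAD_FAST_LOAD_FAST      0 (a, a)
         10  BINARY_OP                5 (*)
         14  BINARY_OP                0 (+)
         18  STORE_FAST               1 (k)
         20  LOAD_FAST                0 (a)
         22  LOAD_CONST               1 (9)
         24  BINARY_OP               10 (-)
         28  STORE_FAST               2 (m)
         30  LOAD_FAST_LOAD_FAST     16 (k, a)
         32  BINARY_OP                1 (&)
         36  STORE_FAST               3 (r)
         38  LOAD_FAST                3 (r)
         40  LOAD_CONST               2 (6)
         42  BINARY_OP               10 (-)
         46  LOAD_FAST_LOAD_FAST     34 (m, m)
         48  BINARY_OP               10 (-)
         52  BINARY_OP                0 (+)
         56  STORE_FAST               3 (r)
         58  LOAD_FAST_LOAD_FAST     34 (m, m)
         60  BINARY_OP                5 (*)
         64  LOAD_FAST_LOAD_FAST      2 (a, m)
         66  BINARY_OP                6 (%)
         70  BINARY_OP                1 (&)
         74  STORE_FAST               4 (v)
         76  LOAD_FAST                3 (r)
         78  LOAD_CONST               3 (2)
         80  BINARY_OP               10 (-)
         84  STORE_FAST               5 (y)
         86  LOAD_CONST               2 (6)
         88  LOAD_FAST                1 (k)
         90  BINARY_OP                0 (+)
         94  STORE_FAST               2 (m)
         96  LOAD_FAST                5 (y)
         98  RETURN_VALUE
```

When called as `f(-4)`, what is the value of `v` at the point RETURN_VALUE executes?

168

LOAD_FAST_LOAD_FAST a,a → push -4,-4. Stack: [-4, -4]
BINARY_OP ^ → -4 ^ -4 = 0. Stack: [0]
LOAD_FAST_LOAD_FAST a,a → push -4,-4. Stack: [0, -4, -4]
BINARY_OP * → -4 * -4 = 16. Stack: [0, 16]
BINARY_OP + → 0 + 16 = 16. Stack: [16]
STORE_FAST k → k=16. Stack: []
LOAD_FAST a → push -4. Stack: [-4]
LOAD_CONST → push 9. Stack: [-4, 9]
BINARY_OP - → -4 - 9 = -13. Stack: [-13]
STORE_FAST m → m=-13. Stack: []
LOAD_FAST_LOAD_FAST k,a → push 16,-4. Stack: [16, -4]
BINARY_OP & → 16 & -4 = 16. Stack: [16]
STORE_FAST r → r=16. Stack: []
LOAD_FAST r → push 16. Stack: [16]
LOAD_CONST → push 6. Stack: [16, 6]
BINARY_OP - → 16 - 6 = 10. Stack: [10]
LOAD_FAST_LOAD_FAST m,m → push -13,-13. Stack: [10, -13, -13]
BINARY_OP - → -13 - -13 = 0. Stack: [10, 0]
BINARY_OP + → 10 + 0 = 10. Stack: [10]
STORE_FAST r → r=10. Stack: []
LOAD_FAST_LOAD_FAST m,m → push -13,-13. Stack: [-13, -13]
BINARY_OP * → -13 * -13 = 169. Stack: [169]
LOAD_FAST_LOAD_FAST a,m → push -4,-13. Stack: [169, -4, -13]
BINARY_OP % → -4 % -13 = -4. Stack: [169, -4]
BINARY_OP & → 169 & -4 = 168. Stack: [168]
STORE_FAST v → v=168. Stack: []
LOAD_FAST r → push 10. Stack: [10]
LOAD_CONST → push 2. Stack: [10, 2]
BINARY_OP - → 10 - 2 = 8. Stack: [8]
STORE_FAST y → y=8. Stack: []
LOAD_CONST → push 6. Stack: [6]
LOAD_FAST k → push 16. Stack: [6, 16]
BINARY_OP + → 6 + 16 = 22. Stack: [22]
STORE_FAST m → m=22. Stack: []
LOAD_FAST y → push 8. Stack: [8]
RETURN_VALUE → return 8.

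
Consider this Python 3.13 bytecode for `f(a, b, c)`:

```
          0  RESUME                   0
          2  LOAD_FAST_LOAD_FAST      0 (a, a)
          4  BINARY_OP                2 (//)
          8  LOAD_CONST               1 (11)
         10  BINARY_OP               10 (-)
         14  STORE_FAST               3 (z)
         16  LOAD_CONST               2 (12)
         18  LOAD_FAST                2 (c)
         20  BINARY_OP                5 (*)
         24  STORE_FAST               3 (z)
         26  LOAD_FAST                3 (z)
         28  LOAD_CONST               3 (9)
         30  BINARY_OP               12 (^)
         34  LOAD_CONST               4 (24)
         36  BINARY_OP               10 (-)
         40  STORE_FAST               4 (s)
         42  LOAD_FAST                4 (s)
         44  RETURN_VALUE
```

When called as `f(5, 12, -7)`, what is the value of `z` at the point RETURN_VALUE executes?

LOAD_FAST_LOAD_FAST a,a → push 5,5. Stack: [5, 5]
BINARY_OP // → 5 // 5 = 1. Stack: [1]
LOAD_CONST → push 11. Stack: [1, 11]
BINARY_OP - → 1 - 11 = -10. Stack: [-10]
STORE_FAST z → z=-10. Stack: []
LOAD_CONST → push 12. Stack: [12]
LOAD_FAST c → push -7. Stack: [12, -7]
BINARY_OP * → 12 * -7 = -84. Stack: [-84]
STORE_FAST z → z=-84. Stack: []
LOAD_FAST z → push -84. Stack: [-84]
LOAD_CONST → push 9. Stack: [-84, 9]
BINARY_OP ^ → -84 ^ 9 = -91. Stack: [-91]
LOAD_CONST → push 24. Stack: [-91, 24]
BINARY_OP - → -91 - 24 = -115. Stack: [-115]
STORE_FAST s → s=-115. Stack: []
LOAD_FAST s → push -115. Stack: [-115]
RETURN_VALUE → return -115.

-84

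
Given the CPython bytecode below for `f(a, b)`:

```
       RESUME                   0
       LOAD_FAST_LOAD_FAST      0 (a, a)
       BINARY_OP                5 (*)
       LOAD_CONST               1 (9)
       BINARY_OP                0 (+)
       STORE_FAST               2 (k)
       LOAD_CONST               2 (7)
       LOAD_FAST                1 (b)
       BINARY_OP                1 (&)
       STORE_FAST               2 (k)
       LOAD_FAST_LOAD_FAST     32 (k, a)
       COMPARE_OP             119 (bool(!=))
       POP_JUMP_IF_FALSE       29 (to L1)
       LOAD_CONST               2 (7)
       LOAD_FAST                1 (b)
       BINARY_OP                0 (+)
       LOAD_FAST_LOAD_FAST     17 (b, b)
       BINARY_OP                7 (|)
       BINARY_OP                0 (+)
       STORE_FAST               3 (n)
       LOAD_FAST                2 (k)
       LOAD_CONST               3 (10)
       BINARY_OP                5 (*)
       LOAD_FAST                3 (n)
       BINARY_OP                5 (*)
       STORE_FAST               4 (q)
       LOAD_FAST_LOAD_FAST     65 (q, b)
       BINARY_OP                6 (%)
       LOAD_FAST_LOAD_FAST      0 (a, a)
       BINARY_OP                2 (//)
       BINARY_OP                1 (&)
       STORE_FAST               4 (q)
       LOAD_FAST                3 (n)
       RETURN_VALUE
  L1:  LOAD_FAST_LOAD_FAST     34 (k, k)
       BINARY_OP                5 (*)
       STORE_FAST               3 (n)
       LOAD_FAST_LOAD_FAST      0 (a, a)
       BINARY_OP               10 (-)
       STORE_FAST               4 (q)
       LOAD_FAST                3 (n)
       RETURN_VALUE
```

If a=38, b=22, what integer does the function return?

51

LOAD_FAST_LOAD_FAST a,a → push 38,38. Stack: [38, 38]
BINARY_OP * → 38 * 38 = 1444. Stack: [1444]
LOAD_CONST → push 9. Stack: [1444, 9]
BINARY_OP + → 1444 + 9 = 1453. Stack: [1453]
STORE_FAST k → k=1453. Stack: []
LOAD_CONST → push 7. Stack: [7]
LOAD_FAST b → push 22. Stack: [7, 22]
BINARY_OP & → 7 & 22 = 6. Stack: [6]
STORE_FAST k → k=6. Stack: []
LOAD_FAST_LOAD_FAST k,a → push 6,38. Stack: [6, 38]
COMPARE_OP bool(!=) → 6 vs 38 = True. Stack: [True]
POP_JUMP_IF_FALSE → pop True; no jump. Stack: []
LOAD_CONST → push 7. Stack: [7]
LOAD_FAST b → push 22. Stack: [7, 22]
BINARY_OP + → 7 + 22 = 29. Stack: [29]
LOAD_FAST_LOAD_FAST b,b → push 22,22. Stack: [29, 22, 22]
BINARY_OP | → 22 | 22 = 22. Stack: [29, 22]
BINARY_OP + → 29 + 22 = 51. Stack: [51]
STORE_FAST n → n=51. Stack: []
LOAD_FAST k → push 6. Stack: [6]
LOAD_CONST → push 10. Stack: [6, 10]
BINARY_OP * → 6 * 10 = 60. Stack: [60]
LOAD_FAST n → push 51. Stack: [60, 51]
BINARY_OP * → 60 * 51 = 3060. Stack: [3060]
STORE_FAST q → q=3060. Stack: []
LOAD_FAST_LOAD_FAST q,b → push 3060,22. Stack: [3060, 22]
BINARY_OP % → 3060 % 22 = 2. Stack: [2]
LOAD_FAST_LOAD_FAST a,a → push 38,38. Stack: [2, 38, 38]
BINARY_OP // → 38 // 38 = 1. Stack: [2, 1]
BINARY_OP & → 2 & 1 = 0. Stack: [0]
STORE_FAST q → q=0. Stack: []
LOAD_FAST n → push 51. Stack: [51]
RETURN_VALUE → return 51.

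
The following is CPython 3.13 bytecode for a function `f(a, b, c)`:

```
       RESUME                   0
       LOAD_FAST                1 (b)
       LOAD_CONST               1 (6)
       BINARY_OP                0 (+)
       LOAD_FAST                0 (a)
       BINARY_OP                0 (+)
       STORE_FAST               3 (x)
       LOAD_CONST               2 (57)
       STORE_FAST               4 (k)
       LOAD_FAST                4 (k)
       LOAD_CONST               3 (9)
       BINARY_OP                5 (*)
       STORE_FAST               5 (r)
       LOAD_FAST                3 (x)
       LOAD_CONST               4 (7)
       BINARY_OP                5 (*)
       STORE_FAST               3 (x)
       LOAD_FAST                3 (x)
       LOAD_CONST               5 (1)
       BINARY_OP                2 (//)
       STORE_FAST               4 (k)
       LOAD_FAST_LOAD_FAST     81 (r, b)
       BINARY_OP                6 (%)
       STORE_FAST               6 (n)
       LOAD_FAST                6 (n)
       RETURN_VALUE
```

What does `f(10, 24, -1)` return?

9

LOAD_FAST b → push 24. Stack: [24]
LOAD_CONST → push 6. Stack: [24, 6]
BINARY_OP + → 24 + 6 = 30. Stack: [30]
LOAD_FAST a → push 10. Stack: [30, 10]
BINARY_OP + → 30 + 10 = 40. Stack: [40]
STORE_FAST x → x=40. Stack: []
LOAD_CONST → push 57. Stack: [57]
STORE_FAST k → k=57. Stack: []
LOAD_FAST k → push 57. Stack: [57]
LOAD_CONST → push 9. Stack: [57, 9]
BINARY_OP * → 57 * 9 = 513. Stack: [513]
STORE_FAST r → r=513. Stack: []
LOAD_FAST x → push 40. Stack: [40]
LOAD_CONST → push 7. Stack: [40, 7]
BINARY_OP * → 40 * 7 = 280. Stack: [280]
STORE_FAST x → x=280. Stack: []
LOAD_FAST x → push 280. Stack: [280]
LOAD_CONST → push 1. Stack: [280, 1]
BINARY_OP // → 280 // 1 = 280. Stack: [280]
STORE_FAST k → k=280. Stack: []
LOAD_FAST_LOAD_FAST r,b → push 513,24. Stack: [513, 24]
BINARY_OP % → 513 % 24 = 9. Stack: [9]
STORE_FAST n → n=9. Stack: []
LOAD_FAST n → push 9. Stack: [9]
RETURN_VALUE → return 9.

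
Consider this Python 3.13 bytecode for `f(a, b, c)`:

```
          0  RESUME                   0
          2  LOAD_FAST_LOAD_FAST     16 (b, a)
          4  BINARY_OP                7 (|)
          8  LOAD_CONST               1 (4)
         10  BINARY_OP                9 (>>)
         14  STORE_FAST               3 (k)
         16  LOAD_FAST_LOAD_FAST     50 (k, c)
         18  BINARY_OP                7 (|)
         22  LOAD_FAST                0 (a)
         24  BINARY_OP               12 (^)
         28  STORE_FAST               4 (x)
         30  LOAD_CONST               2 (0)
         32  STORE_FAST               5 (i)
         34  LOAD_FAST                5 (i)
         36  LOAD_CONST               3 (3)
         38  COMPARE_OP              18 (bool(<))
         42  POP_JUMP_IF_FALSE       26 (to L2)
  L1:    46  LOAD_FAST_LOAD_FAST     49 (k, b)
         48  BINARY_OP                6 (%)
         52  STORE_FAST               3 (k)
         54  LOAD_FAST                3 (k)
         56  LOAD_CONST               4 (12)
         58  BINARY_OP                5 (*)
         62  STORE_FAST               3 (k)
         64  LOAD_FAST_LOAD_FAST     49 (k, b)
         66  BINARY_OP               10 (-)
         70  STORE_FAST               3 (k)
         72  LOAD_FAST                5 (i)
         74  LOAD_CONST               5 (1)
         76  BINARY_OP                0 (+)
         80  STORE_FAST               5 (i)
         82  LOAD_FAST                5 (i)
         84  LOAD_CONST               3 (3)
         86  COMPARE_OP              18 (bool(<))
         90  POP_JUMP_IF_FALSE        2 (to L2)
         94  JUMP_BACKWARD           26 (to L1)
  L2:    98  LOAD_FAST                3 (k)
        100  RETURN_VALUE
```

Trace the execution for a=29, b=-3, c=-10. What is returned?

LOAD_FAST_LOAD_FAST b,a → push -3,29
BINARY_OP | → -3 | 29 = -3
LOAD_CONST → push 4
BINARY_OP >> → -3 >> 4 = -1
STORE_FAST k → k=-1
LOAD_FAST_LOAD_FAST k,c → push -1,-10
BINARY_OP | → -1 | -10 = -1
LOAD_FAST a → push 29
BINARY_OP ^ → -1 ^ 29 = -30
STORE_FAST x → x=-30
LOAD_CONST → push 0
STORE_FAST i → i=0
LOAD_FAST i → push 0
LOAD_CONST → push 3
COMPARE_OP bool(<) → 0 vs 3 = True
POP_JUMP_IF_FALSE → pop True; no jump
LOAD_FAST_LOAD_FAST k,b → push -1,-3
BINARY_OP % → -1 % -3 = -1
STORE_FAST k → k=-1
LOAD_FAST k → push -1
LOAD_CONST → push 12
BINARY_OP * → -1 * 12 = -12
STORE_FAST k → k=-12
LOAD_FAST_LOAD_FAST k,b → push -12,-3
BINARY_OP - → -12 - -3 = -9
STORE_FAST k → k=-9
LOAD_FAST i → push 0
LOAD_CONST → push 1
BINARY_OP + → 0 + 1 = 1
STORE_FAST i → i=1
LOAD_FAST i → push 1
LOAD_CONST → push 3
COMPARE_OP bool(<) → 1 vs 3 = True
POP_JUMP_IF_FALSE → pop True; no jump
LOAD_FAST_LOAD_FAST k,b → push -9,-3
BINARY_OP % → -9 % -3 = 0
STORE_FAST k → k=0
LOAD_FAST k → push 0
LOAD_CONST → push 12
BINARY_OP * → 0 * 12 = 0
STORE_FAST k → k=0
LOAD_FAST_LOAD_FAST k,b → push 0,-3
BINARY_OP - → 0 - -3 = 3
STORE_FAST k → k=3
LOAD_FAST i → push 1
LOAD_CONST → push 1
BINARY_OP + → 1 + 1 = 2
STORE_FAST i → i=2
LOAD_FAST i → push 2
LOAD_CONST → push 3
COMPARE_OP bool(<) → 2 vs 3 = True
POP_JUMP_IF_FALSE → pop True; no jump
LOAD_FAST_LOAD_FAST k,b → push 3,-3
BINARY_OP % → 3 % -3 = 0
STORE_FAST k → k=0
LOAD_FAST k → push 0
LOAD_CONST → push 12
BINARY_OP * → 0 * 12 = 0
STORE_FAST k → k=0
LOAD_FAST_LOAD_FAST k,b → push 0,-3
BINARY_OP - → 0 - -3 = 3
STORE_FAST k → k=3
LOAD_FAST i → push 2
LOAD_CONST → push 1
BINARY_OP + → 2 + 1 = 3
STORE_FAST i → i=3
LOAD_FAST i → push 3
LOAD_CONST → push 3
COMPARE_OP bool(<) → 3 vs 3 = False
POP_JUMP_IF_FALSE → pop False; jump
LOAD_FAST k → push 3
RETURN_VALUE → return 3.

3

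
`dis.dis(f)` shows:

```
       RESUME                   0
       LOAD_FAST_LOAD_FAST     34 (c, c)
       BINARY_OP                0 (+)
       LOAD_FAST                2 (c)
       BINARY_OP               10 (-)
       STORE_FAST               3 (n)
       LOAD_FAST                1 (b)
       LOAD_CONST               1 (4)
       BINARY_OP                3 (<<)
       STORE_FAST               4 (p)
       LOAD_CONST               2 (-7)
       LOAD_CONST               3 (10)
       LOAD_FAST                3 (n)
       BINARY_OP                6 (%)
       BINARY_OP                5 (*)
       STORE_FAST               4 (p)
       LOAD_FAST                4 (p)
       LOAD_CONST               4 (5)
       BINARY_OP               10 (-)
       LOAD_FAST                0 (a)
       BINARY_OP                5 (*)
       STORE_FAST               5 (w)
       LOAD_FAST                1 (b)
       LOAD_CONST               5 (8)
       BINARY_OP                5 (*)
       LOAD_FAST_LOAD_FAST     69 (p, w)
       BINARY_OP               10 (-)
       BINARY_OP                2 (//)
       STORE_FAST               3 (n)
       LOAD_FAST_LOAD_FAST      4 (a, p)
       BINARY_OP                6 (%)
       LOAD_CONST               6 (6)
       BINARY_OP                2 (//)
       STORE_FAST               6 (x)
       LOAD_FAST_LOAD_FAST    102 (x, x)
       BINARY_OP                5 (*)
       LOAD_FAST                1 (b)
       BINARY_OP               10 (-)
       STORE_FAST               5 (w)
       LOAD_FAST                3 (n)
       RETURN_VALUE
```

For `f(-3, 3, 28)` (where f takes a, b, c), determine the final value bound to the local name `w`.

LOAD_FAST_LOAD_FAST c,c → push 28,28. Stack: [28, 28]
BINARY_OP + → 28 + 28 = 56. Stack: [56]
LOAD_FAST c → push 28. Stack: [56, 28]
BINARY_OP - → 56 - 28 = 28. Stack: [28]
STORE_FAST n → n=28. Stack: []
LOAD_FAST b → push 3. Stack: [3]
LOAD_CONST → push 4. Stack: [3, 4]
BINARY_OP << → 3 << 4 = 48. Stack: [48]
STORE_FAST p → p=48. Stack: []
LOAD_CONST → push -7. Stack: [-7]
LOAD_CONST → push 10. Stack: [-7, 10]
LOAD_FAST n → push 28. Stack: [-7, 10, 28]
BINARY_OP % → 10 % 28 = 10. Stack: [-7, 10]
BINARY_OP * → -7 * 10 = -70. Stack: [-70]
STORE_FAST p → p=-70. Stack: []
LOAD_FAST p → push -70. Stack: [-70]
LOAD_CONST → push 5. Stack: [-70, 5]
BINARY_OP - → -70 - 5 = -75. Stack: [-75]
LOAD_FAST a → push -3. Stack: [-75, -3]
BINARY_OP * → -75 * -3 = 225. Stack: [225]
STORE_FAST w → w=225. Stack: []
LOAD_FAST b → push 3. Stack: [3]
LOAD_CONST → push 8. Stack: [3, 8]
BINARY_OP * → 3 * 8 = 24. Stack: [24]
LOAD_FAST_LOAD_FAST p,w → push -70,225. Stack: [24, -70, 225]
BINARY_OP - → -70 - 225 = -295. Stack: [24, -295]
BINARY_OP // → 24 // -295 = -1. Stack: [-1]
STORE_FAST n → n=-1. Stack: []
LOAD_FAST_LOAD_FAST a,p → push -3,-70. Stack: [-3, -70]
BINARY_OP % → -3 % -70 = -3. Stack: [-3]
LOAD_CONST → push 6. Stack: [-3, 6]
BINARY_OP // → -3 // 6 = -1. Stack: [-1]
STORE_FAST x → x=-1. Stack: []
LOAD_FAST_LOAD_FAST x,x → push -1,-1. Stack: [-1, -1]
BINARY_OP * → -1 * -1 = 1. Stack: [1]
LOAD_FAST b → push 3. Stack: [1, 3]
BINARY_OP - → 1 - 3 = -2. Stack: [-2]
STORE_FAST w → w=-2. Stack: []
LOAD_FAST n → push -1. Stack: [-1]
RETURN_VALUE → return -1.

-2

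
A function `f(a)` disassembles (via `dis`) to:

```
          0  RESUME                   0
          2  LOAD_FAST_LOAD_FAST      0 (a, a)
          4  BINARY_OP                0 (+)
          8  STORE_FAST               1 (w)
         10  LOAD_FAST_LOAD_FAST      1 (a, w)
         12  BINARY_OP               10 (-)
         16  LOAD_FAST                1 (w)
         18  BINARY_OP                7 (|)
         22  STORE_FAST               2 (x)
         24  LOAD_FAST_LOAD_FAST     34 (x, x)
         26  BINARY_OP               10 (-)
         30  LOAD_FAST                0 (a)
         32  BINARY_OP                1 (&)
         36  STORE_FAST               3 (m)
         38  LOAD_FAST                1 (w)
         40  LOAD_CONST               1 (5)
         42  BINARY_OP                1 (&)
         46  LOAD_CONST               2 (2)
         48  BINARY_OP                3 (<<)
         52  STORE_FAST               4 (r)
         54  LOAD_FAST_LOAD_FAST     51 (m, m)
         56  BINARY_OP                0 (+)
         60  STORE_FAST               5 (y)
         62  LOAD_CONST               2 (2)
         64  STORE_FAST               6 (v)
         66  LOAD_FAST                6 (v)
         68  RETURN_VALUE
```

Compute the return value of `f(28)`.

2

LOAD_FAST_LOAD_FAST a,a → push 28,28. Stack: [28, 28]
BINARY_OP + → 28 + 28 = 56. Stack: [56]
STORE_FAST w → w=56. Stack: []
LOAD_FAST_LOAD_FAST a,w → push 28,56. Stack: [28, 56]
BINARY_OP - → 28 - 56 = -28. Stack: [-28]
LOAD_FAST w → push 56. Stack: [-28, 56]
BINARY_OP | → -28 | 56 = -4. Stack: [-4]
STORE_FAST x → x=-4. Stack: []
LOAD_FAST_LOAD_FAST x,x → push -4,-4. Stack: [-4, -4]
BINARY_OP - → -4 - -4 = 0. Stack: [0]
LOAD_FAST a → push 28. Stack: [0, 28]
BINARY_OP & → 0 & 28 = 0. Stack: [0]
STORE_FAST m → m=0. Stack: []
LOAD_FAST w → push 56. Stack: [56]
LOAD_CONST → push 5. Stack: [56, 5]
BINARY_OP & → 56 & 5 = 0. Stack: [0]
LOAD_CONST → push 2. Stack: [0, 2]
BINARY_OP << → 0 << 2 = 0. Stack: [0]
STORE_FAST r → r=0. Stack: []
LOAD_FAST_LOAD_FAST m,m → push 0,0. Stack: [0, 0]
BINARY_OP + → 0 + 0 = 0. Stack: [0]
STORE_FAST y → y=0. Stack: []
LOAD_CONST → push 2. Stack: [2]
STORE_FAST v → v=2. Stack: []
LOAD_FAST v → push 2. Stack: [2]
RETURN_VALUE → return 2.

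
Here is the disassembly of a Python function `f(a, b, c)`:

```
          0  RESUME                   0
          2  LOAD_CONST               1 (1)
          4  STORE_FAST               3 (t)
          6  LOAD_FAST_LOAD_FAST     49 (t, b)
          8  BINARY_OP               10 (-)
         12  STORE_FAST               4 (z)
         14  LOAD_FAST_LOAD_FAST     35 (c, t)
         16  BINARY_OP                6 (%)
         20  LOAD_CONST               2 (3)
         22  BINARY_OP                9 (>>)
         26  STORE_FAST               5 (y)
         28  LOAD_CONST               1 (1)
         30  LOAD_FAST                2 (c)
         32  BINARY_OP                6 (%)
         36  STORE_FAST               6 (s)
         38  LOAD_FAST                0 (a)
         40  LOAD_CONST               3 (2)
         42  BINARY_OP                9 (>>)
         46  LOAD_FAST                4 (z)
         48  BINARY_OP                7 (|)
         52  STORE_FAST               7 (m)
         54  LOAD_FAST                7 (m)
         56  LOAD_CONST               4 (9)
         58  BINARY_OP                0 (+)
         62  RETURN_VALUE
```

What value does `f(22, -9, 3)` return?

24

LOAD_CONST → push 1. Stack: [1]
STORE_FAST t → t=1. Stack: []
LOAD_FAST_LOAD_FAST t,b → push 1,-9. Stack: [1, -9]
BINARY_OP - → 1 - -9 = 10. Stack: [10]
STORE_FAST z → z=10. Stack: []
LOAD_FAST_LOAD_FAST c,t → push 3,1. Stack: [3, 1]
BINARY_OP % → 3 % 1 = 0. Stack: [0]
LOAD_CONST → push 3. Stack: [0, 3]
BINARY_OP >> → 0 >> 3 = 0. Stack: [0]
STORE_FAST y → y=0. Stack: []
LOAD_CONST → push 1. Stack: [1]
LOAD_FAST c → push 3. Stack: [1, 3]
BINARY_OP % → 1 % 3 = 1. Stack: [1]
STORE_FAST s → s=1. Stack: []
LOAD_FAST a → push 22. Stack: [22]
LOAD_CONST → push 2. Stack: [22, 2]
BINARY_OP >> → 22 >> 2 = 5. Stack: [5]
LOAD_FAST z → push 10. Stack: [5, 10]
BINARY_OP | → 5 | 10 = 15. Stack: [15]
STORE_FAST m → m=15. Stack: []
LOAD_FAST m → push 15. Stack: [15]
LOAD_CONST → push 9. Stack: [15, 9]
BINARY_OP + → 15 + 9 = 24. Stack: [24]
RETURN_VALUE → return 24.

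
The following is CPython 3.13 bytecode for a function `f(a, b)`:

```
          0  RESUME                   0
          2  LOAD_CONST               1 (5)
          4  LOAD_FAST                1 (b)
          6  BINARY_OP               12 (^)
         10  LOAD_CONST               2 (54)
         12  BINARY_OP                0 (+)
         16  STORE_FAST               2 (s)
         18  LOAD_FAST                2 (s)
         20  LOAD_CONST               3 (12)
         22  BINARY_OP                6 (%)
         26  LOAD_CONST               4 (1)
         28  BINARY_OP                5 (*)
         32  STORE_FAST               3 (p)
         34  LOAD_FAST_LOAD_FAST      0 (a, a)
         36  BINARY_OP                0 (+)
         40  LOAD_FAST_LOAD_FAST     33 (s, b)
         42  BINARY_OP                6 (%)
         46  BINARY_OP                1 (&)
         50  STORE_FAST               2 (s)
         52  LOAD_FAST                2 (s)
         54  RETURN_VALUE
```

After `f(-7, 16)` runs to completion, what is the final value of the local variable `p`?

3

LOAD_CONST → push 5. Stack: [5]
LOAD_FAST b → push 16. Stack: [5, 16]
BINARY_OP ^ → 5 ^ 16 = 21. Stack: [21]
LOAD_CONST → push 54. Stack: [21, 54]
BINARY_OP + → 21 + 54 = 75. Stack: [75]
STORE_FAST s → s=75. Stack: []
LOAD_FAST s → push 75. Stack: [75]
LOAD_CONST → push 12. Stack: [75, 12]
BINARY_OP % → 75 % 12 = 3. Stack: [3]
LOAD_CONST → push 1. Stack: [3, 1]
BINARY_OP * → 3 * 1 = 3. Stack: [3]
STORE_FAST p → p=3. Stack: []
LOAD_FAST_LOAD_FAST a,a → push -7,-7. Stack: [-7, -7]
BINARY_OP + → -7 + -7 = -14. Stack: [-14]
LOAD_FAST_LOAD_FAST s,b → push 75,16. Stack: [-14, 75, 16]
BINARY_OP % → 75 % 16 = 11. Stack: [-14, 11]
BINARY_OP & → -14 & 11 = 2. Stack: [2]
STORE_FAST s → s=2. Stack: []
LOAD_FAST s → push 2. Stack: [2]
RETURN_VALUE → return 2.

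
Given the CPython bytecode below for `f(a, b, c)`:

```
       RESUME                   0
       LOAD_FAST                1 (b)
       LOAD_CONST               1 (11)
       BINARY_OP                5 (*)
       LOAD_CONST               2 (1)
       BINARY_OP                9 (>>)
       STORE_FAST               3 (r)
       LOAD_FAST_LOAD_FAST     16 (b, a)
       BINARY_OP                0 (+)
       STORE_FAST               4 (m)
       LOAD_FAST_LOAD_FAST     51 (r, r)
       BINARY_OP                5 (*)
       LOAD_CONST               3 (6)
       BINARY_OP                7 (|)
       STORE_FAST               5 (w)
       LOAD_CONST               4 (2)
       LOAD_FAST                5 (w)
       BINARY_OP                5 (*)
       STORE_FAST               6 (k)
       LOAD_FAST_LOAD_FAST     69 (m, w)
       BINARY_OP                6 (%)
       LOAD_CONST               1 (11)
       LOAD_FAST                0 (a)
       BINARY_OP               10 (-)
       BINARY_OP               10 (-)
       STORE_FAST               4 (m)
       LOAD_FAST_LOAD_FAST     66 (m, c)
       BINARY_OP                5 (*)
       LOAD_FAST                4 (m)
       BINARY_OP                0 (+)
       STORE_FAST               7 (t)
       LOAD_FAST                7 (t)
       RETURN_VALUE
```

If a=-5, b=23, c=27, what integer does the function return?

56

LOAD_FAST b → push 23. Stack: [23]
LOAD_CONST → push 11. Stack: [23, 11]
BINARY_OP * → 23 * 11 = 253. Stack: [253]
LOAD_CONST → push 1. Stack: [253, 1]
BINARY_OP >> → 253 >> 1 = 126. Stack: [126]
STORE_FAST r → r=126. Stack: []
LOAD_FAST_LOAD_FAST b,a → push 23,-5. Stack: [23, -5]
BINARY_OP + → 23 + -5 = 18. Stack: [18]
STORE_FAST m → m=18. Stack: []
LOAD_FAST_LOAD_FAST r,r → push 126,126. Stack: [126, 126]
BINARY_OP * → 126 * 126 = 15876. Stack: [15876]
LOAD_CONST → push 6. Stack: [15876, 6]
BINARY_OP | → 15876 | 6 = 15878. Stack: [15878]
STORE_FAST w → w=15878. Stack: []
LOAD_CONST → push 2. Stack: [2]
LOAD_FAST w → push 15878. Stack: [2, 15878]
BINARY_OP * → 2 * 15878 = 31756. Stack: [31756]
STORE_FAST k → k=31756. Stack: []
LOAD_FAST_LOAD_FAST m,w → push 18,15878. Stack: [18, 15878]
BINARY_OP % → 18 % 15878 = 18. Stack: [18]
LOAD_CONST → push 11. Stack: [18, 11]
LOAD_FAST a → push -5. Stack: [18, 11, -5]
BINARY_OP - → 11 - -5 = 16. Stack: [18, 16]
BINARY_OP - → 18 - 16 = 2. Stack: [2]
STORE_FAST m → m=2. Stack: []
LOAD_FAST_LOAD_FAST m,c → push 2,27. Stack: [2, 27]
BINARY_OP * → 2 * 27 = 54. Stack: [54]
LOAD_FAST m → push 2. Stack: [54, 2]
BINARY_OP + → 54 + 2 = 56. Stack: [56]
STORE_FAST t → t=56. Stack: []
LOAD_FAST t → push 56. Stack: [56]
RETURN_VALUE → return 56.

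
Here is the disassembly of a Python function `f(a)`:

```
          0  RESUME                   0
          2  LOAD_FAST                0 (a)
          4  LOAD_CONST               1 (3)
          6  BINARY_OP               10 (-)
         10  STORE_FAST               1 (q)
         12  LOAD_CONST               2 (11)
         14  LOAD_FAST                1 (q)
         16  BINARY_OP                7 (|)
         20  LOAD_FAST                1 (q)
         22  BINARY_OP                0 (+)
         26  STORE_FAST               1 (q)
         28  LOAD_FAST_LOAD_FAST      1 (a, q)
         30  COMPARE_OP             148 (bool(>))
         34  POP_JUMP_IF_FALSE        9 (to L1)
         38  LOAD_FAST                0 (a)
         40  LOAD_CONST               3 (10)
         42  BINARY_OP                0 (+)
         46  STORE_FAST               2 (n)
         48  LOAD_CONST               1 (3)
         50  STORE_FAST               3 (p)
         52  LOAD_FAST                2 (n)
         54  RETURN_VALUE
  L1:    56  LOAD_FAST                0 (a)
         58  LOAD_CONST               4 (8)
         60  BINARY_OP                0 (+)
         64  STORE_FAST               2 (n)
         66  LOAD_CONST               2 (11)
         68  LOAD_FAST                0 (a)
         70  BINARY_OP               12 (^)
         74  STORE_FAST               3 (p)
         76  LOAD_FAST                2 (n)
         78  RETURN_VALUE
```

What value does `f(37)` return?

LOAD_FAST a → push 37. Stack: [37]
LOAD_CONST → push 3. Stack: [37, 3]
BINARY_OP - → 37 - 3 = 34. Stack: [34]
STORE_FAST q → q=34. Stack: []
LOAD_CONST → push 11. Stack: [11]
LOAD_FAST q → push 34. Stack: [11, 34]
BINARY_OP | → 11 | 34 = 43. Stack: [43]
LOAD_FAST q → push 34. Stack: [43, 34]
BINARY_OP + → 43 + 34 = 77. Stack: [77]
STORE_FAST q → q=77. Stack: []
LOAD_FAST_LOAD_FAST a,q → push 37,77. Stack: [37, 77]
COMPARE_OP bool(>) → 37 vs 77 = False. Stack: [False]
POP_JUMP_IF_FALSE → pop False; jump. Stack: []
LOAD_FAST a → push 37. Stack: [37]
LOAD_CONST → push 8. Stack: [37, 8]
BINARY_OP + → 37 + 8 = 45. Stack: [45]
STORE_FAST n → n=45. Stack: []
LOAD_CONST → push 11. Stack: [11]
LOAD_FAST a → push 37. Stack: [11, 37]
BINARY_OP ^ → 11 ^ 37 = 46. Stack: [46]
STORE_FAST p → p=46. Stack: []
LOAD_FAST n → push 45. Stack: [45]
RETURN_VALUE → return 45.

45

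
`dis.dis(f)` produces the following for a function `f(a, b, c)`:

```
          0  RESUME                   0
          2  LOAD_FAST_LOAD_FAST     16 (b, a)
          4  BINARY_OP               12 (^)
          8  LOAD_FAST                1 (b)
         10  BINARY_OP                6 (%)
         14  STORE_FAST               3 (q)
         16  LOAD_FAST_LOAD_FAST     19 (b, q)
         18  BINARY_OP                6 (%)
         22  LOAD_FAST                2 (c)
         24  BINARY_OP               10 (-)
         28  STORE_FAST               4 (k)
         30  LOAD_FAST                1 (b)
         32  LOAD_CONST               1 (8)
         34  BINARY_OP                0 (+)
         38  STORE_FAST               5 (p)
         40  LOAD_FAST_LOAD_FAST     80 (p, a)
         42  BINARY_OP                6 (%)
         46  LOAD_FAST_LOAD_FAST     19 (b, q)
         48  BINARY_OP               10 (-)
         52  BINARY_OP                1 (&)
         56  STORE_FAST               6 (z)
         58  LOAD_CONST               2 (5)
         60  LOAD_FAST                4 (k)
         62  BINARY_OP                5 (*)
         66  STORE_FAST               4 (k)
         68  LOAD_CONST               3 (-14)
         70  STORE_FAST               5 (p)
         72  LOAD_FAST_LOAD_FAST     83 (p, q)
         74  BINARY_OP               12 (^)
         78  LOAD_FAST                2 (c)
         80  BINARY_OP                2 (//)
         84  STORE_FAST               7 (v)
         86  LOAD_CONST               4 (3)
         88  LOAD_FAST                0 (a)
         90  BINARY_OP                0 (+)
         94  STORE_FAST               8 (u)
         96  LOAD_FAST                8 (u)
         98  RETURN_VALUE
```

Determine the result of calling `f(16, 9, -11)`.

19

LOAD_FAST_LOAD_FAST b,a → push 9,16. Stack: [9, 16]
BINARY_OP ^ → 9 ^ 16 = 25. Stack: [25]
LOAD_FAST b → push 9. Stack: [25, 9]
BINARY_OP % → 25 % 9 = 7. Stack: [7]
STORE_FAST q → q=7. Stack: []
LOAD_FAST_LOAD_FAST b,q → push 9,7. Stack: [9, 7]
BINARY_OP % → 9 % 7 = 2. Stack: [2]
LOAD_FAST c → push -11. Stack: [2, -11]
BINARY_OP - → 2 - -11 = 13. Stack: [13]
STORE_FAST k → k=13. Stack: []
LOAD_FAST b → push 9. Stack: [9]
LOAD_CONST → push 8. Stack: [9, 8]
BINARY_OP + → 9 + 8 = 17. Stack: [17]
STORE_FAST p → p=17. Stack: []
LOAD_FAST_LOAD_FAST p,a → push 17,16. Stack: [17, 16]
BINARY_OP % → 17 % 16 = 1. Stack: [1]
LOAD_FAST_LOAD_FAST b,q → push 9,7. Stack: [1, 9, 7]
BINARY_OP - → 9 - 7 = 2. Stack: [1, 2]
BINARY_OP & → 1 & 2 = 0. Stack: [0]
STORE_FAST z → z=0. Stack: []
LOAD_CONST → push 5. Stack: [5]
LOAD_FAST k → push 13. Stack: [5, 13]
BINARY_OP * → 5 * 13 = 65. Stack: [65]
STORE_FAST k → k=65. Stack: []
LOAD_CONST → push -14. Stack: [-14]
STORE_FAST p → p=-14. Stack: []
LOAD_FAST_LOAD_FAST p,q → push -14,7. Stack: [-14, 7]
BINARY_OP ^ → -14 ^ 7 = -11. Stack: [-11]
LOAD_FAST c → push -11. Stack: [-11, -11]
BINARY_OP // → -11 // -11 = 1. Stack: [1]
STORE_FAST v → v=1. Stack: []
LOAD_CONST → push 3. Stack: [3]
LOAD_FAST a → push 16. Stack: [3, 16]
BINARY_OP + → 3 + 16 = 19. Stack: [19]
STORE_FAST u → u=19. Stack: []
LOAD_FAST u → push 19. Stack: [19]
RETURN_VALUE → return 19.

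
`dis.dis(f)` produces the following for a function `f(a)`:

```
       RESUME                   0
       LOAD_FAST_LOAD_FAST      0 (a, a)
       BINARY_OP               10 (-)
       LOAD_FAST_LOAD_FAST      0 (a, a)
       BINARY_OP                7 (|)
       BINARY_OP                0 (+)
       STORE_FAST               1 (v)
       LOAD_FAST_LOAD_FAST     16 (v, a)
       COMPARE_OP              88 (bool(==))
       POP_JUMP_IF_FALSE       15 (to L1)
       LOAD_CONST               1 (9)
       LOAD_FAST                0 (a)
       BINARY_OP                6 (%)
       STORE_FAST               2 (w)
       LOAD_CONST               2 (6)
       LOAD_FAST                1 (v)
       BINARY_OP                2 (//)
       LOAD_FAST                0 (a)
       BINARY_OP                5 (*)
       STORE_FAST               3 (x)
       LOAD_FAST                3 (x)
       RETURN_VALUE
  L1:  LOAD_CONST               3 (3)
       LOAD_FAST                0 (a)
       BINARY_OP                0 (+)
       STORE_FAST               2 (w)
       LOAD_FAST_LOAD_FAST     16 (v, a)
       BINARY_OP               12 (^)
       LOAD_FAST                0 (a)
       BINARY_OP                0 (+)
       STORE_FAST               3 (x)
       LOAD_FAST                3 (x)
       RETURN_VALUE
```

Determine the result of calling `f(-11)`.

11

LOAD_FAST_LOAD_FAST a,a → push -11,-11. Stack: [-11, -11]
BINARY_OP - → -11 - -11 = 0. Stack: [0]
LOAD_FAST_LOAD_FAST a,a → push -11,-11. Stack: [0, -11, -11]
BINARY_OP | → -11 | -11 = -11. Stack: [0, -11]
BINARY_OP + → 0 + -11 = -11. Stack: [-11]
STORE_FAST v → v=-11. Stack: []
LOAD_FAST_LOAD_FAST v,a → push -11,-11. Stack: [-11, -11]
COMPARE_OP bool(==) → -11 vs -11 = True. Stack: [True]
POP_JUMP_IF_FALSE → pop True; no jump. Stack: []
LOAD_CONST → push 9. Stack: [9]
LOAD_FAST a → push -11. Stack: [9, -11]
BINARY_OP % → 9 % -11 = -2. Stack: [-2]
STORE_FAST w → w=-2. Stack: []
LOAD_CONST → push 6. Stack: [6]
LOAD_FAST v → push -11. Stack: [6, -11]
BINARY_OP // → 6 // -11 = -1. Stack: [-1]
LOAD_FAST a → push -11. Stack: [-1, -11]
BINARY_OP * → -1 * -11 = 11. Stack: [11]
STORE_FAST x → x=11. Stack: []
LOAD_FAST x → push 11. Stack: [11]
RETURN_VALUE → return 11.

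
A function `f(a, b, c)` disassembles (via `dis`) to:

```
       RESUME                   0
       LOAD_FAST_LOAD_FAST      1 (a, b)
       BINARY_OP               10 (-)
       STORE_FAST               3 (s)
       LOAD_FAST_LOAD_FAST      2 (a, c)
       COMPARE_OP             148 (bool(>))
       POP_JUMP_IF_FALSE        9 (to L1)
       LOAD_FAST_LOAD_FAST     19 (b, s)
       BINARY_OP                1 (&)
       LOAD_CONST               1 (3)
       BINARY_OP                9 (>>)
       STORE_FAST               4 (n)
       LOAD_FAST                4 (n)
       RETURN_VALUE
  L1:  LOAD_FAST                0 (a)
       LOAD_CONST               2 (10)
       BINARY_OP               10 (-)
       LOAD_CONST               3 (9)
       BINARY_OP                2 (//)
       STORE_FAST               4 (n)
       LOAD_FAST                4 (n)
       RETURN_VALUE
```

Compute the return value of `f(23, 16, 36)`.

1

LOAD_FAST_LOAD_FAST a,b → push 23,16. Stack: [23, 16]
BINARY_OP - → 23 - 16 = 7. Stack: [7]
STORE_FAST s → s=7. Stack: []
LOAD_FAST_LOAD_FAST a,c → push 23,36. Stack: [23, 36]
COMPARE_OP bool(>) → 23 vs 36 = False. Stack: [False]
POP_JUMP_IF_FALSE → pop False; jump. Stack: []
LOAD_FAST a → push 23. Stack: [23]
LOAD_CONST → push 10. Stack: [23, 10]
BINARY_OP - → 23 - 10 = 13. Stack: [13]
LOAD_CONST → push 9. Stack: [13, 9]
BINARY_OP // → 13 // 9 = 1. Stack: [1]
STORE_FAST n → n=1. Stack: []
LOAD_FAST n → push 1. Stack: [1]
RETURN_VALUE → return 1.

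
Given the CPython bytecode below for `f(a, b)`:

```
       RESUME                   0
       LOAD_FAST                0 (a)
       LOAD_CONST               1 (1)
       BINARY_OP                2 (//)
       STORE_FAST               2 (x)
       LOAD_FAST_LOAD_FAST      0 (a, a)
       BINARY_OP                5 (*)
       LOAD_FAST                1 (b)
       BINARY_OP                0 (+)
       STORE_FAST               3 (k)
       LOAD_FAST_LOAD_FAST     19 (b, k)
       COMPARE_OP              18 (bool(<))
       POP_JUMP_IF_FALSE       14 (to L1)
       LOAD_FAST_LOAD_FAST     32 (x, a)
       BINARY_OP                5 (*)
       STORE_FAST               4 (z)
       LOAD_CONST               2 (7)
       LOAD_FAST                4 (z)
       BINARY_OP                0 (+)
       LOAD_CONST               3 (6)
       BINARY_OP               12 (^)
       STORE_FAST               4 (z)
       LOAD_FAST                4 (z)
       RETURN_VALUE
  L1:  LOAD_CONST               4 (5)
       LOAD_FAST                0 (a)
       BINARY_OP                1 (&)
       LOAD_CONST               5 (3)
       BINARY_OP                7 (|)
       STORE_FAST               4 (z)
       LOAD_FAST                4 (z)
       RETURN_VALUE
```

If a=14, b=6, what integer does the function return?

205

LOAD_FAST a → push 14. Stack: [14]
LOAD_CONST → push 1. Stack: [14, 1]
BINARY_OP // → 14 // 1 = 14. Stack: [14]
STORE_FAST x → x=14. Stack: []
LOAD_FAST_LOAD_FAST a,a → push 14,14. Stack: [14, 14]
BINARY_OP * → 14 * 14 = 196. Stack: [196]
LOAD_FAST b → push 6. Stack: [196, 6]
BINARY_OP + → 196 + 6 = 202. Stack: [202]
STORE_FAST k → k=202. Stack: []
LOAD_FAST_LOAD_FAST b,k → push 6,202. Stack: [6, 202]
COMPARE_OP bool(<) → 6 vs 202 = True. Stack: [True]
POP_JUMP_IF_FALSE → pop True; no jump. Stack: []
LOAD_FAST_LOAD_FAST x,a → push 14,14. Stack: [14, 14]
BINARY_OP * → 14 * 14 = 196. Stack: [196]
STORE_FAST z → z=196. Stack: []
LOAD_CONST → push 7. Stack: [7]
LOAD_FAST z → push 196. Stack: [7, 196]
BINARY_OP + → 7 + 196 = 203. Stack: [203]
LOAD_CONST → push 6. Stack: [203, 6]
BINARY_OP ^ → 203 ^ 6 = 205. Stack: [205]
STORE_FAST z → z=205. Stack: []
LOAD_FAST z → push 205. Stack: [205]
RETURN_VALUE → return 205.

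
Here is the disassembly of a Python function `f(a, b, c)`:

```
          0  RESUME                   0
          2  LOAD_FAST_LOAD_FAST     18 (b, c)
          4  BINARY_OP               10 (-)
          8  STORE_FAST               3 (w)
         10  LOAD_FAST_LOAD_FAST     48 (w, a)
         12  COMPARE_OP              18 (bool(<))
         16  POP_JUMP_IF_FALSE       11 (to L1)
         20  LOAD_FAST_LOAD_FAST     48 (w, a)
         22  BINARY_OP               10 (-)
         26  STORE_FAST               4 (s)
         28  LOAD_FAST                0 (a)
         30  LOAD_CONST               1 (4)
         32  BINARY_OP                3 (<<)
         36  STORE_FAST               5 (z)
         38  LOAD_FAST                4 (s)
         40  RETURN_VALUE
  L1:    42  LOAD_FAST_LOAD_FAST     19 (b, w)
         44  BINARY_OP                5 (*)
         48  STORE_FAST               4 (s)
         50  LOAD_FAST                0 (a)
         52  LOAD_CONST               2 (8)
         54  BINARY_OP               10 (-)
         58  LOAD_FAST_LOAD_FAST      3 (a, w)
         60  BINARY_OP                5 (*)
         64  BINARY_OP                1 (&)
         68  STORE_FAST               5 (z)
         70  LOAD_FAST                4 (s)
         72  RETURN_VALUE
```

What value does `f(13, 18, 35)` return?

LOAD_FAST_LOAD_FAST b,c → push 18,35. Stack: [18, 35]
BINARY_OP - → 18 - 35 = -17. Stack: [-17]
STORE_FAST w → w=-17. Stack: []
LOAD_FAST_LOAD_FAST w,a → push -17,13. Stack: [-17, 13]
COMPARE_OP bool(<) → -17 vs 13 = True. Stack: [True]
POP_JUMP_IF_FALSE → pop True; no jump. Stack: []
LOAD_FAST_LOAD_FAST w,a → push -17,13. Stack: [-17, 13]
BINARY_OP - → -17 - 13 = -30. Stack: [-30]
STORE_FAST s → s=-30. Stack: []
LOAD_FAST a → push 13. Stack: [13]
LOAD_CONST → push 4. Stack: [13, 4]
BINARY_OP << → 13 << 4 = 208. Stack: [208]
STORE_FAST z → z=208. Stack: []
LOAD_FAST s → push -30. Stack: [-30]
RETURN_VALUE → return -30.

-30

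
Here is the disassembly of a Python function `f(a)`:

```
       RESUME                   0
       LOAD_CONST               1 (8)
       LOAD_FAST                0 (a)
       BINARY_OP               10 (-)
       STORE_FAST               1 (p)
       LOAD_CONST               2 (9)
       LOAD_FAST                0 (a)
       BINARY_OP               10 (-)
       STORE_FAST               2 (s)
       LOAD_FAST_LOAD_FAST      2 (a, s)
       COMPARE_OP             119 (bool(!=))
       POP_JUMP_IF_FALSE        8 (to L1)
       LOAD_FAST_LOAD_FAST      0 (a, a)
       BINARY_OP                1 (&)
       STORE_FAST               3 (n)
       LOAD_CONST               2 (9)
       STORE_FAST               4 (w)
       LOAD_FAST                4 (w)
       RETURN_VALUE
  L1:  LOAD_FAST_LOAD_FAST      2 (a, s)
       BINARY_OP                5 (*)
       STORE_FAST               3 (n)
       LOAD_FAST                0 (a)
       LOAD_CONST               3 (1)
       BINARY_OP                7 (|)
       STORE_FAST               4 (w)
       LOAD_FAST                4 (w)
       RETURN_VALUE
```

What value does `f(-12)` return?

LOAD_CONST → push 8. Stack: [8]
LOAD_FAST a → push -12. Stack: [8, -12]
BINARY_OP - → 8 - -12 = 20. Stack: [20]
STORE_FAST p → p=20. Stack: []
LOAD_CONST → push 9. Stack: [9]
LOAD_FAST a → push -12. Stack: [9, -12]
BINARY_OP - → 9 - -12 = 21. Stack: [21]
STORE_FAST s → s=21. Stack: []
LOAD_FAST_LOAD_FAST a,s → push -12,21. Stack: [-12, 21]
COMPARE_OP bool(!=) → -12 vs 21 = True. Stack: [True]
POP_JUMP_IF_FALSE → pop True; no jump. Stack: []
LOAD_FAST_LOAD_FAST a,a → push -12,-12. Stack: [-12, -12]
BINARY_OP & → -12 & -12 = -12. Stack: [-12]
STORE_FAST n → n=-12. Stack: []
LOAD_CONST → push 9. Stack: [9]
STORE_FAST w → w=9. Stack: []
LOAD_FAST w → push 9. Stack: [9]
RETURN_VALUE → return 9.

9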